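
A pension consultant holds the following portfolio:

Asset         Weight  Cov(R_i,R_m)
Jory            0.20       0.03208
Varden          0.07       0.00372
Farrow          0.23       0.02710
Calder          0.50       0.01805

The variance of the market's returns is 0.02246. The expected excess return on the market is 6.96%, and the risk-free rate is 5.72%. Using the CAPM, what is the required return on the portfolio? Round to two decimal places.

β_Jory = 0.03208 / 0.02246 = 1.4283
β_Varden = 0.00372 / 0.02246 = 0.1656
β_Farrow = 0.02710 / 0.02246 = 1.2066
β_Calder = 0.01805 / 0.02246 = 0.8037
β_P = Σ w_i β_i = 0.20×1.4283 + 0.07×0.1656 + 0.23×1.2066 + 0.50×0.8037 = 0.9766
E(R_P) = R_f + β_P × MRP = 5.72% + 0.9766 × 6.96% = 12.52%

12.52%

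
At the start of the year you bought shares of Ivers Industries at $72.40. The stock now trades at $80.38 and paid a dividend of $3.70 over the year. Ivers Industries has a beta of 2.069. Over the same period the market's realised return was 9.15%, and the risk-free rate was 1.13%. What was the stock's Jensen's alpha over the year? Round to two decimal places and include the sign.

Realised HPR = (P1 + D1 − P0) / P0 = (80.38 + 3.70 − 72.40) / 72.40 = 11.68 / 72.40 = 16.1326%
MRP = 9.15% − 1.13% = 8.02%
CAPM required = R_f + β·MRP = 1.13% + 2.069 × 8.02% = 17.72338%
α = realised − required = 16.1326% − 17.72338% = -1.59%

-1.59%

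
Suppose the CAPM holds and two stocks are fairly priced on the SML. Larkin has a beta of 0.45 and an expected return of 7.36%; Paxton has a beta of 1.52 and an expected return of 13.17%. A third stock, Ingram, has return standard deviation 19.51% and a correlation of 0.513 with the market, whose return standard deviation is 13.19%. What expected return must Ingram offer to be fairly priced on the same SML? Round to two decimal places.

9.04%

MRP = (13.17% − 7.36%) / (1.52 − 0.45) = 5.4299%
R_f = 7.36% − 0.45 × 5.4299% = 4.9165%
β_Ingram = ρ·σ_i/σ_m = 0.513 × 19.51 / 13.19 = 0.7588
E(R_Ingram) = R_f + β × MRP = 4.9165% + 0.7588 × 5.4299% = 9.04%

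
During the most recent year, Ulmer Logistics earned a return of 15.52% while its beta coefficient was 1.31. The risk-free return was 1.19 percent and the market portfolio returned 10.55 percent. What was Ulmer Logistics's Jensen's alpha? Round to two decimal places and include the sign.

Market excess return = 10.55% − 1.19% = 9.36%
CAPM benchmark = R_f + β(R_m − R_f) = 1.19% + 1.31 × 9.36% = 13.4516%
α = actual − benchmark = 15.52% − 13.4516% = +2.07%

+2.07%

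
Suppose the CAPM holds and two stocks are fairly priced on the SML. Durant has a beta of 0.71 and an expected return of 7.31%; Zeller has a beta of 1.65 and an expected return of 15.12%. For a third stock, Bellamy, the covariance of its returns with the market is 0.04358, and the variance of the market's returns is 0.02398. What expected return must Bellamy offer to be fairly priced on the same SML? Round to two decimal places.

MRP = (15.12% − 7.31%) / (1.65 − 0.71) = 8.3085%
R_f = 7.31% − 0.71 × 8.3085% = 1.4110%
β_Bellamy = Cov / Var(R_m) = 0.04358 / 0.02398 = 1.8173
E(R_Bellamy) = R_f + β × MRP = 1.4110% + 1.8173 × 8.3085% = 16.51%

16.51%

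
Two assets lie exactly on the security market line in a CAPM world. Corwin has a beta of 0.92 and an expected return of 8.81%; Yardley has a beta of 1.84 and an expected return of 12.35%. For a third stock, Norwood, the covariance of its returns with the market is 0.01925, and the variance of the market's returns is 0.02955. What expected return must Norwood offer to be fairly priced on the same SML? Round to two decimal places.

7.78%

MRP = (12.35% − 8.81%) / (1.84 − 0.92) = 3.8478%
R_f = 8.81% − 0.92 × 3.8478% = 5.2700%
β_Norwood = Cov / Var(R_m) = 0.01925 / 0.02955 = 0.6514
E(R_Norwood) = R_f + β × MRP = 5.2700% + 0.6514 × 3.8478% = 7.78%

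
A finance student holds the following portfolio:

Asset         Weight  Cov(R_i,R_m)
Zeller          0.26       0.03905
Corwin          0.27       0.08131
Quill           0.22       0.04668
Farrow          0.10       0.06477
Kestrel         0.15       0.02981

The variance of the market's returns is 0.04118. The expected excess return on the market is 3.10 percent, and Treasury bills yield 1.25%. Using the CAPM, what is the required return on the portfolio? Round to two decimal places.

β_Zeller = 0.03905 / 0.04118 = 0.9483
β_Corwin = 0.08131 / 0.04118 = 1.9745
β_Quill = 0.04668 / 0.04118 = 1.1336
β_Farrow = 0.06477 / 0.04118 = 1.5729
β_Kestrel = 0.02981 / 0.04118 = 0.7239
β_P = Σ w_i β_i = 0.26×0.9483 + 0.27×1.9745 + 0.22×1.1336 + 0.10×1.5729 + 0.15×0.7239 = 1.2949
E(R_P) = R_f + β_P × MRP = 1.25% + 1.2949 × 3.10% = 5.26%

5.26%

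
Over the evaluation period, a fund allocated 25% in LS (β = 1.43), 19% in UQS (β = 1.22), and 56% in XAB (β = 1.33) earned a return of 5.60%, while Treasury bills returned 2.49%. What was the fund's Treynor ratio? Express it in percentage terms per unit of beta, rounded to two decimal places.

2.33%

β_P = 0.25×1.43 + 0.19×1.22 + 0.56×1.33 = 1.3341
Treynor = (R_P − R_f) / β_P = (5.60% − 2.49%) / 1.3341 = 3.11% / 1.3341 = 2.33%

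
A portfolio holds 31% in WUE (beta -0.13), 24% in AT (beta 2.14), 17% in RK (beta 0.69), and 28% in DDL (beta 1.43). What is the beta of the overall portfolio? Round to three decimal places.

β_P = Σ w_i β_i = 0.31×-0.13 + 0.24×2.14 + 0.17×0.69 + 0.28×1.43 = 0.9910

0.991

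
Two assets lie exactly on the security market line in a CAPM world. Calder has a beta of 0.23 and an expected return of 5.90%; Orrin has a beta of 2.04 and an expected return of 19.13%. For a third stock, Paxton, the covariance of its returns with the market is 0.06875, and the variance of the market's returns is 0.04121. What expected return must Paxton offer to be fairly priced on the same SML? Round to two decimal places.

16.41%

MRP = (19.13% − 5.90%) / (2.04 − 0.23) = 7.3094%
R_f = 5.90% − 0.23 × 7.3094% = 4.2188%
β_Paxton = Cov / Var(R_m) = 0.06875 / 0.04121 = 1.6683
E(R_Paxton) = R_f + β × MRP = 4.2188% + 1.6683 × 7.3094% = 16.41%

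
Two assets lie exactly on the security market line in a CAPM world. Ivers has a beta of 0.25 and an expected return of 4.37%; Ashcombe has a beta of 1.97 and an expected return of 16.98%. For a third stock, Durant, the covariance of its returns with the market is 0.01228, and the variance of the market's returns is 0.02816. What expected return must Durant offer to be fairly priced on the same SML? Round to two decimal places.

MRP = (16.98% − 4.37%) / (1.97 − 0.25) = 7.3314%
R_f = 4.37% − 0.25 × 7.3314% = 2.5372%
β_Durant = Cov / Var(R_m) = 0.01228 / 0.02816 = 0.4361
E(R_Durant) = R_f + β × MRP = 2.5372% + 0.4361 × 7.3314% = 5.73%

5.73%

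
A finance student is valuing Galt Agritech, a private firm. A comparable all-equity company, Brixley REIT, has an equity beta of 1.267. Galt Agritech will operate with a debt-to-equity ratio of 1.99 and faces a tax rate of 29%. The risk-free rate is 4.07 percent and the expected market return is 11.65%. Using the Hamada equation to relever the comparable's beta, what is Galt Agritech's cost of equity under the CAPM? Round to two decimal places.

β_L = β_U × [1 + (1 − t)(D/E)] = 1.267 × [1 + (1 − 0.29) × 1.99]
    = 1.267 × [1 + 0.71 × 1.99] = 1.267 × 2.4129 = 3.0571
MRP = 11.65% − 4.07% = 7.58%
E(R) = R_f + β_L × MRP = 4.07% + 3.0571 × 7.58% = 27.24%

27.24%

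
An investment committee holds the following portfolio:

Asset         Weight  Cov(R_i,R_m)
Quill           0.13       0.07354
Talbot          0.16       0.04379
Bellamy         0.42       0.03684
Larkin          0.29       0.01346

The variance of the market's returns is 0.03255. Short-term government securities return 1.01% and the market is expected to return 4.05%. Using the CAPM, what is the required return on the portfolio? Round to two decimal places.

β_Quill = 0.07354 / 0.03255 = 2.2593
β_Talbot = 0.04379 / 0.03255 = 1.3453
β_Bellamy = 0.03684 / 0.03255 = 1.1318
β_Larkin = 0.01346 / 0.03255 = 0.4135
β_P = Σ w_i β_i = 0.13×2.2593 + 0.16×1.3453 + 0.42×1.1318 + 0.29×0.4135 = 1.1042
MRP = 4.05% − 1.01% = 3.04%
E(R_P) = R_f + β_P × MRP = 1.01% + 1.1042 × 3.04% = 4.37%

4.37%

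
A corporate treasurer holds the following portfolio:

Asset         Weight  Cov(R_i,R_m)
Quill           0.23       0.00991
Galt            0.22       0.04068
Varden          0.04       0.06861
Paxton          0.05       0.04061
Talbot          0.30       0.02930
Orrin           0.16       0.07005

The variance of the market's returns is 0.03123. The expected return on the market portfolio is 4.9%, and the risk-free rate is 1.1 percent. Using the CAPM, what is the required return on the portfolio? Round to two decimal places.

5.48%

β_Quill = 0.00991 / 0.03123 = 0.3173
β_Galt = 0.04068 / 0.03123 = 1.3026
β_Varden = 0.06861 / 0.03123 = 2.1969
β_Paxton = 0.04061 / 0.03123 = 1.3004
β_Talbot = 0.02930 / 0.03123 = 0.9382
β_Orrin = 0.07005 / 0.03123 = 2.2430
β_P = Σ w_i β_i = 0.23×0.3173 + 0.22×1.3026 + 0.04×2.1969 + 0.05×1.3004 + 0.30×0.9382 + 0.16×2.2430 = 1.1528
MRP = 4.9% − 1.1% = 3.80%
E(R_P) = R_f + β_P × MRP = 1.1% + 1.1528 × 3.8% = 5.48%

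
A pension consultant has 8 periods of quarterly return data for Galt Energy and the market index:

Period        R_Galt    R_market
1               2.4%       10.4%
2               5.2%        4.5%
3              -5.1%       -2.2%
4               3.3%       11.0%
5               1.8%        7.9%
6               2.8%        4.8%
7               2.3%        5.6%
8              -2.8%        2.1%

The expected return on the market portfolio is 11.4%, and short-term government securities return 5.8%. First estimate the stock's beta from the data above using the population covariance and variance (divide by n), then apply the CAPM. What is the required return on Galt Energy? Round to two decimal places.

9.01%

Mean R_i = (2.4 + 5.2 − 5.1 + 3.3 + 1.8 + 2.8 + 2.3 − 2.8) / 8 = 1.2375%
Mean R_m = (10.4 + 4.5 − 2.2 + 11.0 + 7.9 + 4.8 + 5.6 + 2.1) / 8 = 5.5125%
Σ(R_i − R̄_i)(R_m − R̄_m) = 75.9663  ⇒  Cov = 75.9663 / 8 = 9.4958
Σ(R_m − R̄_m)² = 132.3688  ⇒  Var(R_m) = 132.3688 / 8 = 16.5461
β = Cov / Var(R_m) = 9.4958 / 16.5461 = 0.5739
MRP = 11.4% − 5.8% = 5.60%
E(R) = R_f + β × MRP = 5.8% + 0.5739 × 5.6% = 9.01%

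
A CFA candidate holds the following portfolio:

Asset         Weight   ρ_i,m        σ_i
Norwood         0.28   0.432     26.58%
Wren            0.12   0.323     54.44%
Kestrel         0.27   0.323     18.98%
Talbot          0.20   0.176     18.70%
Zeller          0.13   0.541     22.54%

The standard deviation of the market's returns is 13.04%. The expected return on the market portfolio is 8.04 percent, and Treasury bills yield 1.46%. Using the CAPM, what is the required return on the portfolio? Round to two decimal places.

6.11%

β_Norwood = 0.432 × 26.58% / 13.04% = 0.8806
β_Wren = 0.323 × 54.44% / 13.04% = 1.3485
β_Kestrel = 0.323 × 18.98% / 13.04% = 0.4701
β_Talbot = 0.176 × 18.70% / 13.04% = 0.2524
β_Zeller = 0.541 × 22.54% / 13.04% = 0.9351
β_P = Σ w_i β_i = 0.28×0.8806 + 0.12×1.3485 + 0.27×0.4701 + 0.20×0.2524 + 0.13×0.9351 = 0.7074
MRP = 8.04% − 1.46% = 6.58%
E(R_P) = R_f + β_P × MRP = 1.46% + 0.7074 × 6.58% = 6.11%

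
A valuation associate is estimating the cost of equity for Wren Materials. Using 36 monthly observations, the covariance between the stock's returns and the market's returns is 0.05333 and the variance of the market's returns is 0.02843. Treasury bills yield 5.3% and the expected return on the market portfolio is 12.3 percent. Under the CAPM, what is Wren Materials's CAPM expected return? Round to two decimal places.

β = Cov(R_i, R_m) / Var(R_m) = 0.05333 / 0.02843 = 1.8758
MRP = 12.3% − 5.3% = 7.00%
E(R) = R_f + β × MRP = 5.3% + 1.8758 × 7.0% = 18.43%

18.43%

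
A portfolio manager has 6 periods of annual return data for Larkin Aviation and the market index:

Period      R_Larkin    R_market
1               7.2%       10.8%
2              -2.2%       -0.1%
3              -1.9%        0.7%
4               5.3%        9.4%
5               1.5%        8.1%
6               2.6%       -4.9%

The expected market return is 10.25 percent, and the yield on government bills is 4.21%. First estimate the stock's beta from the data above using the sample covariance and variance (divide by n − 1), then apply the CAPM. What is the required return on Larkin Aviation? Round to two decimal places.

6.51%

Mean R_i = (7.2 − 2.2 − 1.9 + 5.3 + 1.5 + 2.6) / 6 = 2.0833%
Mean R_m = (10.8 − 0.1 + 0.7 + 9.4 + 8.1 − 4.9) / 6 = 4.0000%
Σ(R_i − R̄_i)(R_m − R̄_m) = 75.8800  ⇒  Cov = 75.8800 / 5 = 15.1760
Σ(R_m − R̄_m)² = 199.1200  ⇒  Var(R_m) = 199.1200 / 5 = 39.8240
β = Cov / Var(R_m) = 15.1760 / 39.8240 = 0.3811
MRP = 10.25% − 4.21% = 6.04%
E(R) = R_f + β × MRP = 4.21% + 0.3811 × 6.04% = 6.51%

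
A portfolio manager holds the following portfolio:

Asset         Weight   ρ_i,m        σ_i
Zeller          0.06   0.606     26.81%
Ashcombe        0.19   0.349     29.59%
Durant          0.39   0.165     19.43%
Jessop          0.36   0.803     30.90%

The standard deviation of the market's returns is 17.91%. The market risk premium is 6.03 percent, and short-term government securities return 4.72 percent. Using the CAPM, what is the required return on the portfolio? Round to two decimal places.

β_Zeller = 0.606 × 26.81% / 17.91% = 0.9071
β_Ashcombe = 0.349 × 29.59% / 17.91% = 0.5766
β_Durant = 0.165 × 19.43% / 17.91% = 0.1790
β_Jessop = 0.803 × 30.90% / 17.91% = 1.3854
β_P = Σ w_i β_i = 0.06×0.9071 + 0.19×0.5766 + 0.39×0.1790 + 0.36×1.3854 = 0.7325
E(R_P) = R_f + β_P × MRP = 4.72% + 0.7325 × 6.03% = 9.14%

9.14%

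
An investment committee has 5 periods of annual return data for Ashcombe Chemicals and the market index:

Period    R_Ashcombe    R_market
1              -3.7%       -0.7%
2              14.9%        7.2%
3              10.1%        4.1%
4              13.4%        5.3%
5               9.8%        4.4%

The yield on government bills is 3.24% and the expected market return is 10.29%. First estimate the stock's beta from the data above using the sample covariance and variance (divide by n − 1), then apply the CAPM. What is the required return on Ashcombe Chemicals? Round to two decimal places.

20.72%

Mean R_i = (-3.7 + 14.9 + 10.1 + 13.4 + 9.8) / 5 = 8.9000%
Mean R_m = (-0.7 + 7.2 + 4.1 + 5.3 + 4.4) / 5 = 4.0600%
Σ(R_i − R̄_i)(R_m − R̄_m) = 84.7500  ⇒  Cov = 84.7500 / 4 = 21.1875
Σ(R_m − R̄_m)² = 34.1720  ⇒  Var(R_m) = 34.1720 / 4 = 8.5430
β = Cov / Var(R_m) = 21.1875 / 8.5430 = 2.4801
MRP = 10.29% − 3.24% = 7.05%
E(R) = R_f + β × MRP = 3.24% + 2.4801 × 7.05% = 20.72%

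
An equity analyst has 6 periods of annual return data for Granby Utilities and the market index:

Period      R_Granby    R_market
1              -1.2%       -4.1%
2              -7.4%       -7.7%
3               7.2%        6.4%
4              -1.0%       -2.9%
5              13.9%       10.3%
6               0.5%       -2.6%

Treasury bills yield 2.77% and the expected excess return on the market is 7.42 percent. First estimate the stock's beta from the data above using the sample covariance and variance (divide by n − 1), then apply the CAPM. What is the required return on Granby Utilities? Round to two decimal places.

Mean R_i = (-1.2 − 7.4 + 7.2 − 1.0 + 13.9 + 0.5) / 6 = 2.0000%
Mean R_m = (-4.1 − 7.7 + 6.4 − 2.9 + 10.3 − 2.6) / 6 = -0.1000%
Σ(R_i − R̄_i)(R_m − R̄_m) = 253.9500  ⇒  Cov = 253.9500 / 5 = 50.7900
Σ(R_m − R̄_m)² = 238.2600  ⇒  Var(R_m) = 238.2600 / 5 = 47.6520
β = Cov / Var(R_m) = 50.7900 / 47.6520 = 1.0659
E(R) = R_f + β × MRP = 2.77% + 1.0659 × 7.42% = 10.68%

10.68%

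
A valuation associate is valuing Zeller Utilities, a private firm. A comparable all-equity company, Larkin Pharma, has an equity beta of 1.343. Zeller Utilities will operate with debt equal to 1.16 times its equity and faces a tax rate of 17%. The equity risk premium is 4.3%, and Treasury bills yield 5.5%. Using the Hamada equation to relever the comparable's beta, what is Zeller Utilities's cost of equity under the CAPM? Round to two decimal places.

β_L = β_U × [1 + (1 − t)(D/E)] = 1.343 × [1 + (1 − 0.17) × 1.16]
    = 1.343 × [1 + 0.83 × 1.16] = 1.343 × 1.9628 = 2.6360
E(R) = R_f + β_L × MRP = 5.5% + 2.6360 × 4.3% = 16.83%

16.83%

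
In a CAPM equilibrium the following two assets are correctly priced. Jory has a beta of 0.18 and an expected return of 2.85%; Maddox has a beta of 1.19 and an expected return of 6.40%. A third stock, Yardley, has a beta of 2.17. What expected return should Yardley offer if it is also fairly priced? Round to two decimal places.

9.84%

MRP (SML slope) = (6.40% − 2.85%) / (1.19 − 0.18) = 3.55% / 1.01 = 3.5149%
R_f (intercept) = 2.85% − 0.18 × 3.5149% = 2.2173%
E(R_Yardley) = R_f + β × MRP = 2.2173% + 2.17 × 3.5149% = 9.84%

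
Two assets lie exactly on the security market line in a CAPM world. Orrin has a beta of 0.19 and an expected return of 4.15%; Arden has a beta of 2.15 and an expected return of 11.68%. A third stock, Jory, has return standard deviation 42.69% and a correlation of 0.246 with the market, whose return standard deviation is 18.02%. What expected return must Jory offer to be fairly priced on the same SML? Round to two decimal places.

MRP = (11.68% − 4.15%) / (2.15 − 0.19) = 3.8418%
R_f = 4.15% − 0.19 × 3.8418% = 3.4201%
β_Jory = ρ·σ_i/σ_m = 0.246 × 42.69 / 18.02 = 0.5828
E(R_Jory) = R_f + β × MRP = 3.4201% + 0.5828 × 3.8418% = 5.66%

5.66%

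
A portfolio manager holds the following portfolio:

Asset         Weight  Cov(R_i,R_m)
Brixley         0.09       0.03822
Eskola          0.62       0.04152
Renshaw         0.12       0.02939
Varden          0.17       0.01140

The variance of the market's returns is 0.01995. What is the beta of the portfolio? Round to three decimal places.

1.737

β_Brixley = 0.03822 / 0.01995 = 1.9158
β_Eskola = 0.04152 / 0.01995 = 2.0812
β_Renshaw = 0.02939 / 0.01995 = 1.4732
β_Varden = 0.01140 / 0.01995 = 0.5714
β_P = Σ w_i β_i = 0.09×1.9158 + 0.62×2.0812 + 0.12×1.4732 + 0.17×0.5714 = 1.7367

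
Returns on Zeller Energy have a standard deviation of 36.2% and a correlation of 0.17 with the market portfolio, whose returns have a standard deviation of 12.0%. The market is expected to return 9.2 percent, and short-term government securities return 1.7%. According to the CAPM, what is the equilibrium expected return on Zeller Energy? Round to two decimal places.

β = ρ × σ_i / σ_m = 0.17 × 36.2% / 12.0% = 0.5128
MRP = 9.2% − 1.7% = 7.50%
E(R) = 1.7% + 0.5128 × 7.5% = 5.55%

5.55%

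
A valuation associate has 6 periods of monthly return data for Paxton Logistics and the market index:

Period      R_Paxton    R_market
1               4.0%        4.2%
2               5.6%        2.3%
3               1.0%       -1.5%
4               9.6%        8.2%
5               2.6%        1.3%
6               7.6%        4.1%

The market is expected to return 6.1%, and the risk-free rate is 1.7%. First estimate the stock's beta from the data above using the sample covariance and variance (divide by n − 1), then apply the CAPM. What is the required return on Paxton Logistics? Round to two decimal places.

5.60%

Mean R_i = (4.0 + 5.6 + 1.0 + 9.6 + 2.6 + 7.6) / 6 = 5.0667%
Mean R_m = (4.2 + 2.3 − 1.5 + 8.2 + 1.3 + 4.1) / 6 = 3.1000%
Σ(R_i − R̄_i)(R_m − R̄_m) = 47.2000  ⇒  Cov = 47.2000 / 5 = 9.4400
Σ(R_m − R̄_m)² = 53.2600  ⇒  Var(R_m) = 53.2600 / 5 = 10.6520
β = Cov / Var(R_m) = 9.4400 / 10.6520 = 0.8862
MRP = 6.1% − 1.7% = 4.40%
E(R) = R_f + β × MRP = 1.7% + 0.8862 × 4.4% = 5.60%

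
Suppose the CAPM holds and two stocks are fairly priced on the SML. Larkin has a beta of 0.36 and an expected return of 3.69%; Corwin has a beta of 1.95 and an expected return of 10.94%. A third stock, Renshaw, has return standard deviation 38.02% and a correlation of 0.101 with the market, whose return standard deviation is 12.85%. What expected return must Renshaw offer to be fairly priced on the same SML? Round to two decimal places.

MRP = (10.94% − 3.69%) / (1.95 − 0.36) = 4.5597%
R_f = 3.69% − 0.36 × 4.5597% = 2.0485%
β_Renshaw = ρ·σ_i/σ_m = 0.101 × 38.02 / 12.85 = 0.2988
E(R_Renshaw) = R_f + β × MRP = 2.0485% + 0.2988 × 4.5597% = 3.41%

3.41%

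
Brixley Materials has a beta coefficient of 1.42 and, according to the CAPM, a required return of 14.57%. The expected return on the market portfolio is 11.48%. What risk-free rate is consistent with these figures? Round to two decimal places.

4.12%

E(R) = R_f + β(E(R_m) − R_f) = R_f(1 − β) + β·E(R_m)
14.57% = R_f × (1 − 1.42) + 1.42 × 11.48%
14.57% = R_f × -0.42 + 16.3016%
R_f = (14.57% − 16.3016%) / -0.42 = 4.12%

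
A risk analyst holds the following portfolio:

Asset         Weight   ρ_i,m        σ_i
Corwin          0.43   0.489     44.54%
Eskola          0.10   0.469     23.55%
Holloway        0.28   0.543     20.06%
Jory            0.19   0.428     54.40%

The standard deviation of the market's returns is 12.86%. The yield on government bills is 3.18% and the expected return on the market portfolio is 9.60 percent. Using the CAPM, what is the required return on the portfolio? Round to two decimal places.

12.14%

β_Corwin = 0.489 × 44.54% / 12.86% = 1.6936
β_Eskola = 0.469 × 23.55% / 12.86% = 0.8589
β_Holloway = 0.543 × 20.06% / 12.86% = 0.8470
β_Jory = 0.428 × 54.40% / 12.86% = 1.8105
β_P = Σ w_i β_i = 0.43×1.6936 + 0.10×0.8589 + 0.28×0.8470 + 0.19×1.8105 = 1.3953
MRP = 9.60% − 3.18% = 6.42%
E(R_P) = R_f + β_P × MRP = 3.18% + 1.3953 × 6.42% = 12.14%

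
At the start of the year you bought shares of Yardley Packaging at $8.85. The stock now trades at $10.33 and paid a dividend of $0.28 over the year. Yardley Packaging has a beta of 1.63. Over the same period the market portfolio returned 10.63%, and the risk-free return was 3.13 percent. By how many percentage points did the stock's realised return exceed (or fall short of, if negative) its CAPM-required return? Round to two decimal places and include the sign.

+4.53%

Realised HPR = (P1 + D1 − P0) / P0 = (10.33 + 0.28 − 8.85) / 8.85 = 1.76 / 8.85 = 19.8870%
MRP = 10.63% − 3.13% = 7.50%
CAPM required = R_f + β·MRP = 3.13% + 1.63 × 7.50% = 15.3550%
α = realised − required = 19.8870% − 15.3550% = +4.53%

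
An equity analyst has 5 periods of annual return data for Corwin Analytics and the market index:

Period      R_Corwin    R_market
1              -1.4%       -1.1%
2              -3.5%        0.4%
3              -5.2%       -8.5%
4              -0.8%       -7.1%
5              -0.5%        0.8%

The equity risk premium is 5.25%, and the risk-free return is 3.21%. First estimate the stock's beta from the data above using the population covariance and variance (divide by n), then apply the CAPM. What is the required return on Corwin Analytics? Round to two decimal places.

Mean R_i = (-1.4 − 3.5 − 5.2 − 0.8 − 0.5) / 5 = -2.2800%
Mean R_m = (-1.1 + 0.4 − 8.5 − 7.1 + 0.8) / 5 = -3.1000%
Σ(R_i − R̄_i)(R_m − R̄_m) = 14.2800  ⇒  Cov = 14.2800 / 5 = 2.8560
Σ(R_m − R̄_m)² = 76.6200  ⇒  Var(R_m) = 76.6200 / 5 = 15.3240
β = Cov / Var(R_m) = 2.8560 / 15.3240 = 0.1864
E(R) = R_f + β × MRP = 3.21% + 0.1864 × 5.25% = 4.19%

4.19%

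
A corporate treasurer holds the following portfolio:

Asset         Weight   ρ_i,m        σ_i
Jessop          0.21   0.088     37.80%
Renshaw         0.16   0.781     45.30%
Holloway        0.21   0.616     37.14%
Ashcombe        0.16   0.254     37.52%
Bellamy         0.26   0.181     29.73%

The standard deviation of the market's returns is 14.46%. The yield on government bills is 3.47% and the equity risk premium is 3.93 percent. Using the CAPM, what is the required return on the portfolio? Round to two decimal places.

7.30%

β_Jessop = 0.088 × 37.80% / 14.46% = 0.2300
β_Renshaw = 0.781 × 45.30% / 14.46% = 2.4467
β_Holloway = 0.616 × 37.14% / 14.46% = 1.5822
β_Ashcombe = 0.254 × 37.52% / 14.46% = 0.6591
β_Bellamy = 0.181 × 29.73% / 14.46% = 0.3721
β_P = Σ w_i β_i = 0.21×0.2300 + 0.16×2.4467 + 0.21×1.5822 + 0.16×0.6591 + 0.26×0.3721 = 0.9742
E(R_P) = R_f + β_P × MRP = 3.47% + 0.9742 × 3.93% = 7.30%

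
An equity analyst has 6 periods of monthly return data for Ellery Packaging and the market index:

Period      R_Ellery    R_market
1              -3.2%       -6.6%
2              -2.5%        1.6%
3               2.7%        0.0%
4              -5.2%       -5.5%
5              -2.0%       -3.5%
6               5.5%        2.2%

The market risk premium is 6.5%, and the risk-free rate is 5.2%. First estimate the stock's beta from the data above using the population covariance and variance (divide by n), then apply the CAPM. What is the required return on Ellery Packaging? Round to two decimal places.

Mean R_i = (-3.2 − 2.5 + 2.7 − 5.2 − 2.0 + 5.5) / 6 = -0.7833%
Mean R_m = (-6.6 + 1.6 + 0.0 − 5.5 − 3.5 + 2.2) / 6 = -1.9667%
Σ(R_i − R̄_i)(R_m − R̄_m) = 55.5767  ⇒  Cov = 55.5767 / 6 = 9.2628
Σ(R_m − R̄_m)² = 70.2533  ⇒  Var(R_m) = 70.2533 / 6 = 11.7089
β = Cov / Var(R_m) = 9.2628 / 11.7089 = 0.7911
E(R) = R_f + β × MRP = 5.2% + 0.7911 × 6.5% = 10.34%

10.34%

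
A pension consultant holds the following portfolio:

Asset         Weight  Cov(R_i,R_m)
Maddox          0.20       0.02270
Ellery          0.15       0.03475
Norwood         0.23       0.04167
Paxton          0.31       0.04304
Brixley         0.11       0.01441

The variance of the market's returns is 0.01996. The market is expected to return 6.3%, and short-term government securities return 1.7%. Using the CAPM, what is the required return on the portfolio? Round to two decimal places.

β_Maddox = 0.02270 / 0.01996 = 1.1373
β_Ellery = 0.03475 / 0.01996 = 1.7410
β_Norwood = 0.04167 / 0.01996 = 2.0877
β_Paxton = 0.04304 / 0.01996 = 2.1563
β_Brixley = 0.01441 / 0.01996 = 0.7219
β_P = Σ w_i β_i = 0.20×1.1373 + 0.15×1.7410 + 0.23×2.0877 + 0.31×2.1563 + 0.11×0.7219 = 1.7166
MRP = 6.3% − 1.7% = 4.60%
E(R_P) = R_f + β_P × MRP = 1.7% + 1.7166 × 4.6% = 9.60%

9.60%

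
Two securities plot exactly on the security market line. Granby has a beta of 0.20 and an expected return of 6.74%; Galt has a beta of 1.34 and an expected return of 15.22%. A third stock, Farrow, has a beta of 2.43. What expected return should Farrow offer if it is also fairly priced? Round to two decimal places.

MRP (SML slope) = (15.22% − 6.74%) / (1.34 − 0.20) = 8.48% / 1.14 = 7.4386%
R_f (intercept) = 6.74% − 0.20 × 7.4386% = 5.2523%
E(R_Farrow) = R_f + β × MRP = 5.2523% + 2.43 × 7.4386% = 23.33%

23.33%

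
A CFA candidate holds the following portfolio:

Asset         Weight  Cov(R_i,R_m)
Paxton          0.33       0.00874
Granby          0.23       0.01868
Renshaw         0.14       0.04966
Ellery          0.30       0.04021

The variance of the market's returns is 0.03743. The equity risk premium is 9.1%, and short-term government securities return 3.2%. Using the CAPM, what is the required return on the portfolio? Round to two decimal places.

β_Paxton = 0.00874 / 0.03743 = 0.2335
β_Granby = 0.01868 / 0.03743 = 0.4991
β_Renshaw = 0.04966 / 0.03743 = 1.3267
β_Ellery = 0.04021 / 0.03743 = 1.0743
β_P = Σ w_i β_i = 0.33×0.2335 + 0.23×0.4991 + 0.14×1.3267 + 0.30×1.0743 = 0.6999
E(R_P) = R_f + β_P × MRP = 3.2% + 0.6999 × 9.1% = 9.57%

9.57%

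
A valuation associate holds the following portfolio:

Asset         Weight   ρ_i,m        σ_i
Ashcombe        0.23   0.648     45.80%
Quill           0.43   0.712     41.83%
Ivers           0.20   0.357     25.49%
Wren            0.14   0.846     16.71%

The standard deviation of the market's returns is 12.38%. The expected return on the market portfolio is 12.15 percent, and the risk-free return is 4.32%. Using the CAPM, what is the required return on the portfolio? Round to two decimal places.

β_Ashcombe = 0.648 × 45.80% / 12.38% = 2.3973
β_Quill = 0.712 × 41.83% / 12.38% = 2.4057
β_Ivers = 0.357 × 25.49% / 12.38% = 0.7351
β_Wren = 0.846 × 16.71% / 12.38% = 1.1419
β_P = Σ w_i β_i = 0.23×2.3973 + 0.43×2.4057 + 0.20×0.7351 + 0.14×1.1419 = 1.8927
MRP = 12.15% − 4.32% = 7.83%
E(R_P) = R_f + β_P × MRP = 4.32% + 1.8927 × 7.83% = 19.14%

19.14%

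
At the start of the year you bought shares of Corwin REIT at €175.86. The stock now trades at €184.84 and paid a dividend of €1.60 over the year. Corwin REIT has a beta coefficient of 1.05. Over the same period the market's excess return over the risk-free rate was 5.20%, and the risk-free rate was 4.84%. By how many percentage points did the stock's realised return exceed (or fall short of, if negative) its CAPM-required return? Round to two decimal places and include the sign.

-4.28%

Realised HPR = (P1 + D1 − P0) / P0 = (184.84 + 1.60 − 175.86) / 175.86 = 10.58 / 175.86 = 6.0161%
CAPM required = R_f + β·MRP = 4.84% + 1.05 × 5.20% = 10.3000%
α = realised − required = 6.0161% − 10.3000% = -4.28%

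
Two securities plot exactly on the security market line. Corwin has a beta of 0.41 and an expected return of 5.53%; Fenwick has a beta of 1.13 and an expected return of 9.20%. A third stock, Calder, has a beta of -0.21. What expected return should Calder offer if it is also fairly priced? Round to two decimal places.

2.37%

MRP (SML slope) = (9.20% − 5.53%) / (1.13 − 0.41) = 3.67% / 0.72 = 5.0972%
R_f (intercept) = 5.53% − 0.41 × 5.0972% = 3.4401%
E(R_Calder) = R_f + β × MRP = 3.4401% + -0.21 × 5.0972% = 2.37%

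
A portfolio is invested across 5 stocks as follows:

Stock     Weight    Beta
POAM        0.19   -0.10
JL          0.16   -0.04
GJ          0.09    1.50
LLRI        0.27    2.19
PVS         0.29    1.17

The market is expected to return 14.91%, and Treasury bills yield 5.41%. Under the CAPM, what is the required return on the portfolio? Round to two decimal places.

15.29%

β_P = Σ w_i β_i = 0.19×-0.10 + 0.16×-0.04 + 0.09×1.50 + 0.27×2.19 + 0.29×1.17 = 1.0402
MRP = 14.91% − 5.41% = 9.50%
E(R_P) = R_f + β_P × MRP = 5.41% + 1.0402 × 9.50% = 15.29%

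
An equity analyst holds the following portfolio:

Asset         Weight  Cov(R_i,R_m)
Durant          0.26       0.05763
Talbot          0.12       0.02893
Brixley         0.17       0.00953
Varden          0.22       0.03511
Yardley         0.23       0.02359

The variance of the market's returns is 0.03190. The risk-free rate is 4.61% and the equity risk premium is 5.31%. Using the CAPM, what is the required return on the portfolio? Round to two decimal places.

β_Durant = 0.05763 / 0.03190 = 1.8066
β_Talbot = 0.02893 / 0.03190 = 0.9069
β_Brixley = 0.00953 / 0.03190 = 0.2987
β_Varden = 0.03511 / 0.03190 = 1.1006
β_Yardley = 0.02359 / 0.03190 = 0.7395
β_P = Σ w_i β_i = 0.26×1.8066 + 0.12×0.9069 + 0.17×0.2987 + 0.22×1.1006 + 0.23×0.7395 = 1.0415
E(R_P) = R_f + β_P × MRP = 4.61% + 1.0415 × 5.31% = 10.14%

10.14%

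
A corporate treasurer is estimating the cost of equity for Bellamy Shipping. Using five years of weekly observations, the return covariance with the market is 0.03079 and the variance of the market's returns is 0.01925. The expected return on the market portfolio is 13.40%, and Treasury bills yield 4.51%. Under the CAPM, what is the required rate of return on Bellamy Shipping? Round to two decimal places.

18.73%

β = Cov(R_i, R_m) / Var(R_m) = 0.03079 / 0.01925 = 1.5995
MRP = 13.40% − 4.51% = 8.89%
E(R) = R_f + β × MRP = 4.51% + 1.5995 × 8.89% = 18.73%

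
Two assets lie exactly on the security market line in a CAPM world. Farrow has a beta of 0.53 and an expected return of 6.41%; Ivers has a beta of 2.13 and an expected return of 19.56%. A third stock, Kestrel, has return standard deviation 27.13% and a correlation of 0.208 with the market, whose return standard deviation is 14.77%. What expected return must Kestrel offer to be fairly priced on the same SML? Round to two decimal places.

MRP = (19.56% − 6.41%) / (2.13 − 0.53) = 8.2188%
R_f = 6.41% − 0.53 × 8.2188% = 2.0540%
β_Kestrel = ρ·σ_i/σ_m = 0.208 × 27.13 / 14.77 = 0.3821
E(R_Kestrel) = R_f + β × MRP = 2.0540% + 0.3821 × 8.2188% = 5.19%

5.19%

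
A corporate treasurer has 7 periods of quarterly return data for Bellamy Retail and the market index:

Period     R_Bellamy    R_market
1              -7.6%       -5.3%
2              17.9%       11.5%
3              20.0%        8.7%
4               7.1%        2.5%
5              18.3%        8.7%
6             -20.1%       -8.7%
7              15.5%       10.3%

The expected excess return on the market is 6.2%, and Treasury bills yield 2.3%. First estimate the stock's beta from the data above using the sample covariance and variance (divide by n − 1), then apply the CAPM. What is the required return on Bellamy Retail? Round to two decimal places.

13.89%

Mean R_i = (-7.6 + 17.9 + 20.0 + 7.1 + 18.3 − 20.1 + 15.5) / 7 = 7.3000%
Mean R_m = (-5.3 + 11.5 + 8.7 + 2.5 + 8.7 − 8.7 + 10.3) / 7 = 3.9571%
Σ(R_i − R̄_i)(R_m − R̄_m) = 729.4000  ⇒  Cov = 729.4000 / 6 = 121.5667
Σ(R_m − R̄_m)² = 390.1371  ⇒  Var(R_m) = 390.1371 / 6 = 65.0229
β = Cov / Var(R_m) = 121.5667 / 65.0229 = 1.8696
E(R) = R_f + β × MRP = 2.3% + 1.8696 × 6.2% = 13.89%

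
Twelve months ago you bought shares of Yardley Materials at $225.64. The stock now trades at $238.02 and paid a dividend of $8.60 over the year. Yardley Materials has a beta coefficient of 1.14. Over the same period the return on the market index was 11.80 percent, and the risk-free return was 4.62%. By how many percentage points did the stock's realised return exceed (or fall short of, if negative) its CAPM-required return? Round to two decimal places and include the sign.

Realised HPR = (P1 + D1 − P0) / P0 = (238.02 + 8.60 − 225.64) / 225.64 = 20.98 / 225.64 = 9.2980%
MRP = 11.80% − 4.62% = 7.18%
CAPM required = R_f + β·MRP = 4.62% + 1.14 × 7.18% = 12.8052%
α = realised − required = 9.2980% − 12.8052% = -3.51%

-3.51%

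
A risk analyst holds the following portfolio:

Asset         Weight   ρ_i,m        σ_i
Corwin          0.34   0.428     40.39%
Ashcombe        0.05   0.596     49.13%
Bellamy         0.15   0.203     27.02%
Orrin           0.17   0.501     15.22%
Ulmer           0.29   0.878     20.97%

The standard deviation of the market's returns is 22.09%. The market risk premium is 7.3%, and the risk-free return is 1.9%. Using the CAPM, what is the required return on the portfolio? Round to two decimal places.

β_Corwin = 0.428 × 40.39% / 22.09% = 0.7826
β_Ashcombe = 0.596 × 49.13% / 22.09% = 1.3256
β_Bellamy = 0.203 × 27.02% / 22.09% = 0.2483
β_Orrin = 0.501 × 15.22% / 22.09% = 0.3452
β_Ulmer = 0.878 × 20.97% / 22.09% = 0.8335
β_P = Σ w_i β_i = 0.34×0.7826 + 0.05×1.3256 + 0.15×0.2483 + 0.17×0.3452 + 0.29×0.8335 = 0.6700
E(R_P) = R_f + β_P × MRP = 1.9% + 0.6700 × 7.3% = 6.79%

6.79%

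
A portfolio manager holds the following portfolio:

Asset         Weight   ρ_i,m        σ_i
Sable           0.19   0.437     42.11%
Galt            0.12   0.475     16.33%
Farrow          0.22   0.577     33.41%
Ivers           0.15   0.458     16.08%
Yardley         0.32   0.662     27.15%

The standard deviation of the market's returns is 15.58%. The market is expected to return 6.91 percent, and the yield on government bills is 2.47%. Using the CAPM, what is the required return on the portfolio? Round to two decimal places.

6.89%

β_Sable = 0.437 × 42.11% / 15.58% = 1.1811
β_Galt = 0.475 × 16.33% / 15.58% = 0.4979
β_Farrow = 0.577 × 33.41% / 15.58% = 1.2373
β_Ivers = 0.458 × 16.08% / 15.58% = 0.4727
β_Yardley = 0.662 × 27.15% / 15.58% = 1.1536
β_P = Σ w_i β_i = 0.19×1.1811 + 0.12×0.4979 + 0.22×1.2373 + 0.15×0.4727 + 0.32×1.1536 = 0.9964
MRP = 6.91% − 2.47% = 4.44%
E(R_P) = R_f + β_P × MRP = 2.47% + 0.9964 × 4.44% = 6.89%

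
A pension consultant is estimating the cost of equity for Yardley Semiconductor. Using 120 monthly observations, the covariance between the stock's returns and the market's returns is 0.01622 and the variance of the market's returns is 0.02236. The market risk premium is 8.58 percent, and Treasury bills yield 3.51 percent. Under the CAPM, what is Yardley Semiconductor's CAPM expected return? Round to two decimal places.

β = Cov(R_i, R_m) / Var(R_m) = 0.01622 / 0.02236 = 0.7254
E(R) = R_f + β × MRP = 3.51% + 0.7254 × 8.58% = 9.73%

9.73%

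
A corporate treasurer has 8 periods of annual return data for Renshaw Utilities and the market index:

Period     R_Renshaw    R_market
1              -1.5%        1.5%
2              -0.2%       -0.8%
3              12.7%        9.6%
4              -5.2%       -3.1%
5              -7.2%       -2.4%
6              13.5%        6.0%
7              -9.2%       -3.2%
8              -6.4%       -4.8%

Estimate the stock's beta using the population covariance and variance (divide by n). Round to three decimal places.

Mean R_i = (-1.5 − 0.2 + 12.7 − 5.2 − 7.2 + 13.5 − 9.2 − 6.4) / 8 = -0.4375%
Mean R_m = (1.5 − 0.8 + 9.6 − 3.1 − 2.4 + 6.0 − 3.2 − 4.8) / 8 = 0.3500%
Σ(R_i − R̄_i)(R_m − R̄_m) = 295.6150  ⇒  Cov = 295.6150 / 8 = 36.9519
Σ(R_m − R̄_m)² = 178.7200  ⇒  Var(R_m) = 178.7200 / 8 = 22.3400
β = Cov / Var(R_m) = 36.9519 / 22.3400 = 1.6541

1.654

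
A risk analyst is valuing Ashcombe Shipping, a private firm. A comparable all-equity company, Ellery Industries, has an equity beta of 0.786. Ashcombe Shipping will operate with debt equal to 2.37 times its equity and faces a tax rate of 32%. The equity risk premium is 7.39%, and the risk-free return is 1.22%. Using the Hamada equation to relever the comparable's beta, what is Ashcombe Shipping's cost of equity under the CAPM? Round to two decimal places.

β_L = β_U × [1 + (1 − t)(D/E)] = 0.786 × [1 + (1 − 0.32) × 2.37]
    = 0.786 × [1 + 0.68 × 2.37] = 0.786 × 2.6116 = 2.0527
E(R) = R_f + β_L × MRP = 1.22% + 2.0527 × 7.39% = 16.39%

16.39%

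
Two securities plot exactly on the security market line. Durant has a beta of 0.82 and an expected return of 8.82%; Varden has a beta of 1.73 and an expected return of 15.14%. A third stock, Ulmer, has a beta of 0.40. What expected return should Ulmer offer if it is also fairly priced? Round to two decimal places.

MRP (SML slope) = (15.14% − 8.82%) / (1.73 − 0.82) = 6.32% / 0.91 = 6.9451%
R_f (intercept) = 8.82% − 0.82 × 6.9451% = 3.1250%
E(R_Ulmer) = R_f + β × MRP = 3.1250% + 0.40 × 6.9451% = 5.90%

5.90%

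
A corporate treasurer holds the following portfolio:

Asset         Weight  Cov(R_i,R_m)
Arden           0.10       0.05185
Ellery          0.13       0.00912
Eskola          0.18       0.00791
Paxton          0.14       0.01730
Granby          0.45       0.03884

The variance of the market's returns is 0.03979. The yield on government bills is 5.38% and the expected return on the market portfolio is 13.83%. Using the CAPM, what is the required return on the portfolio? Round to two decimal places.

β_Arden = 0.05185 / 0.03979 = 1.3031
β_Ellery = 0.00912 / 0.03979 = 0.2292
β_Eskola = 0.00791 / 0.03979 = 0.1988
β_Paxton = 0.01730 / 0.03979 = 0.4348
β_Granby = 0.03884 / 0.03979 = 0.9761
β_P = Σ w_i β_i = 0.10×1.3031 + 0.13×0.2292 + 0.18×0.1988 + 0.14×0.4348 + 0.45×0.9761 = 0.6960
MRP = 13.83% − 5.38% = 8.45%
E(R_P) = R_f + β_P × MRP = 5.38% + 0.6960 × 8.45% = 11.26%

11.26%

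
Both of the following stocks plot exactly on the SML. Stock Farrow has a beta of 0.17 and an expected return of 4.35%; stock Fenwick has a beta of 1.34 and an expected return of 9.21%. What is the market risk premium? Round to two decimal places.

Both satisfy E(R) = R_f + β·MRP, so the slope of the SML is
MRP = (9.21% − 4.35%) / (1.34 − 0.17) = 4.86% / 1.17 = 4.1538%

4.15%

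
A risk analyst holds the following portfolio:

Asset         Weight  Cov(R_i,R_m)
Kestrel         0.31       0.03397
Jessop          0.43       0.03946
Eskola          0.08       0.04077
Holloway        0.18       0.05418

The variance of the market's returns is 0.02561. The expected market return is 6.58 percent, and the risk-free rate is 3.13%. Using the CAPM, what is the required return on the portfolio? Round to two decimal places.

8.59%

β_Kestrel = 0.03397 / 0.02561 = 1.3264
β_Jessop = 0.03946 / 0.02561 = 1.5408
β_Eskola = 0.04077 / 0.02561 = 1.5920
β_Holloway = 0.05418 / 0.02561 = 2.1156
β_P = Σ w_i β_i = 0.31×1.3264 + 0.43×1.5408 + 0.08×1.5920 + 0.18×2.1156 = 1.5819
MRP = 6.58% − 3.13% = 3.45%
E(R_P) = R_f + β_P × MRP = 3.13% + 1.5819 × 3.45% = 8.59%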